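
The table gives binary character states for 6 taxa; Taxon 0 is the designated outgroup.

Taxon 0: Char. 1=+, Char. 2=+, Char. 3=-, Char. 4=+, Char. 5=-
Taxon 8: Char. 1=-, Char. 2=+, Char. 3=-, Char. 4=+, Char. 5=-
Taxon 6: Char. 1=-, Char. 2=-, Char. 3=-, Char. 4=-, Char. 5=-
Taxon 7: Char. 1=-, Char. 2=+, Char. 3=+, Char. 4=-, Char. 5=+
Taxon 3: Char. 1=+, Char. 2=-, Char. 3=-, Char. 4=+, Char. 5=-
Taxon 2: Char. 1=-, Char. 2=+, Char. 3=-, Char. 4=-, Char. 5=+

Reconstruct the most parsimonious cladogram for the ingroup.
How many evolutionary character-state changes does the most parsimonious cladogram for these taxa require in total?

Character polarity is set by the outgroup: the derived state is whichever differs from the outgroup's state, so for Char. 1, Char. 2, Char. 4 the derived state is '-', and for the remaining characters it is '+'.
Char. 1 (derived state '-') is shared by Taxon 2, Taxon 6, Taxon 7, and Taxon 8 — a synapomorphy uniting that clade.
Char. 2 groups Taxon 3 and Taxon 6, which is incompatible with the clades supported by the remaining characters; treating it as convergent (homoplasy) costs fewer steps than any alternative tree.
Char. 3 (derived state '+') is unique to Taxon 7 (autapomorphy; uninformative for grouping).
Only Taxon 2, Taxon 6, and Taxon 7 show the derived state '-' for Char. 4, supporting them as a clade.
Char. 5 (derived state '+') is shared by Taxon 2 and Taxon 7 — a synapomorphy uniting that clade.
Most parsimonious ingroup topology: ((Taxon 8,(Taxon 6,(Taxon 7,Taxon 2))),Taxon 3).
Changes per character on this tree: Char. 1: 1; Char. 2: 2; Char. 3: 1; Char. 4: 1; Char. 5: 1.
Total = 6.

6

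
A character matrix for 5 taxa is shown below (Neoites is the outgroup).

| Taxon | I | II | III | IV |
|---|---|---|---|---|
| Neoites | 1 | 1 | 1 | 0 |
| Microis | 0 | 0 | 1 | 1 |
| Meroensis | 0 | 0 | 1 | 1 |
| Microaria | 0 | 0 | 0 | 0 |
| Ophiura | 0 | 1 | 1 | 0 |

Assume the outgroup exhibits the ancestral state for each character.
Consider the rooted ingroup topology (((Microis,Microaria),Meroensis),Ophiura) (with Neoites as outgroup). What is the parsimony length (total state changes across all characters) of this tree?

Map each character onto (((Microis,Microaria),Meroensis),Ophiura) (rooted by Neoites) and count the minimum state changes it requires (Fitch parsimony):
I: 1; II: 1; III: 1; IV: 2.
Total tree length = 5.

5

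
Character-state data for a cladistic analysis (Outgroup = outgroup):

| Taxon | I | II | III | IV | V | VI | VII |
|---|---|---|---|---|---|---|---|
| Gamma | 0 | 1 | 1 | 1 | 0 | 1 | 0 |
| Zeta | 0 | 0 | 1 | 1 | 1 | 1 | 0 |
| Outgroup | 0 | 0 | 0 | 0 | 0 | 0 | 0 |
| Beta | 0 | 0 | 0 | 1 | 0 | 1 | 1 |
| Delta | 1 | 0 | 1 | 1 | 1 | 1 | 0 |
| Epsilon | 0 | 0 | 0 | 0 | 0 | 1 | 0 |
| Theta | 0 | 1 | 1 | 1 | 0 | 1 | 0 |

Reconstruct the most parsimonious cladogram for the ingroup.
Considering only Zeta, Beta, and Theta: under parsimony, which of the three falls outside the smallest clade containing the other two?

Beta

The outgroup has state '0' for every character, so '1' is the derived state throughout.
I (derived state '1') is unique to Delta (autapomorphy; uninformative for grouping).
II: derived state '1' in Gamma and Theta only — synapomorphy for {Gamma, Theta}.
III (derived state '1') is shared by Delta, Gamma, Theta, and Zeta — a synapomorphy uniting that clade.
IV (derived state '1') is shared by Beta, Delta, Gamma, Theta, and Zeta — a synapomorphy uniting that clade.
V (derived state '1') is shared by Delta and Zeta — a synapomorphy uniting that clade.
VI (derived state '1') is shared by all ingroup taxa — unites the whole ingroup.
VII: derived state '1' in Beta only — an autapomorphy, so it tells us nothing about relationships among taxa.
Most parsimonious ingroup topology: ((Beta,((Zeta,Delta),(Theta,Gamma))),Epsilon).
Zeta and Theta share a more recent common ancestor with each other than either does with Beta, so Beta is the least closely related of the three.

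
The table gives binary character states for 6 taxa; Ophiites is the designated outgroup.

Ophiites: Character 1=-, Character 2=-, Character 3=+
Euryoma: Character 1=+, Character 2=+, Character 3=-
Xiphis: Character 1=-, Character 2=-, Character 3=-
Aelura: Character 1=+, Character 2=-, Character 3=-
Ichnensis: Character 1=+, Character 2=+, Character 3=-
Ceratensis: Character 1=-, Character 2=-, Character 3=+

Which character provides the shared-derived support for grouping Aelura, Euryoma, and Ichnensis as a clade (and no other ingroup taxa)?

Character polarity is set by the outgroup: the derived state is whichever differs from the outgroup's state, so for Character 3 the derived state is '-', and for the remaining characters it is '+'.
Character 1 (derived state '+') is shared by Aelura, Euryoma, and Ichnensis — a synapomorphy uniting that clade.
Only Euryoma and Ichnensis show the derived state '+' for Character 2, supporting them as a clade.
Character 3: derived state '-' in Aelura, Euryoma, Ichnensis, and Xiphis only — synapomorphy for {Aelura, Euryoma, Ichnensis, Xiphis}.
Most parsimonious ingroup topology: ((((Euryoma,Ichnensis),Aelura),Xiphis),Ceratensis).
The clade {Aelura, Euryoma, Ichnensis} is supported by Character 1: its derived state '+' occurs in exactly those taxa and in no other taxon (including the outgroup).

Character 1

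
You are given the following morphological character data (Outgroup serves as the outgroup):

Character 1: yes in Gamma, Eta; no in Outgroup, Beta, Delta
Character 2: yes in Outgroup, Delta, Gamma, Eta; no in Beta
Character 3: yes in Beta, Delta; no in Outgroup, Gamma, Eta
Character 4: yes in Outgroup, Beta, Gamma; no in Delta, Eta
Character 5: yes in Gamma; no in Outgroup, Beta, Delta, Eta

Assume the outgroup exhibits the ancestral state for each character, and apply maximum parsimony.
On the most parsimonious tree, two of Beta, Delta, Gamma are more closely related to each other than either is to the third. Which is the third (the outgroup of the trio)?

Character polarity is set by the outgroup: the derived state is whichever differs from the outgroup's state, so for Character 2, Character 4 the derived state is 'no', and for the remaining characters it is 'yes'.
Character 1: derived state 'yes' in Eta and Gamma only — synapomorphy for {Eta, Gamma}.
Character 2: derived state 'no' in Beta only — an autapomorphy, so it tells us nothing about relationships among taxa.
Only Beta and Delta show the derived state 'yes' for Character 3, supporting them as a clade.
Character 4 (state 'no') occurs in Delta and Eta but conflicts with the nesting implied by the other characters — most parsimoniously interpreted as homoplasy.
Character 5 (derived state 'yes') is unique to Gamma (autapomorphy; uninformative for grouping).
Most parsimonious ingroup topology: ((Beta,Delta),(Gamma,Eta)).
Delta and Beta share a more recent common ancestor with each other than either does with Gamma, so Gamma is the least closely related of the three.

Gamma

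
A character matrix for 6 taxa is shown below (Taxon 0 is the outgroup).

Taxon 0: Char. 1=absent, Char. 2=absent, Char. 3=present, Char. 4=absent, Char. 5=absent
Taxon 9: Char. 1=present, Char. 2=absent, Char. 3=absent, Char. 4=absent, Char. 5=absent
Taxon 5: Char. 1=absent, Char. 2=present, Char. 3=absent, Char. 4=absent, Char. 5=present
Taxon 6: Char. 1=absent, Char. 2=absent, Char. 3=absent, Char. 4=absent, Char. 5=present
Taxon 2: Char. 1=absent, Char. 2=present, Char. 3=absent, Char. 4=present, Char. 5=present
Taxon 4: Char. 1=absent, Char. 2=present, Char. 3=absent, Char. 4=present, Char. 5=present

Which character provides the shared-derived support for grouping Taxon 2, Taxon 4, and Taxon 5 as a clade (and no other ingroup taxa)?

Char. 2

Character polarity is set by the outgroup: the derived state is whichever differs from the outgroup's state, so for Char. 3 the derived state is 'absent', and for the remaining characters it is 'present'.
Char. 1 (derived state 'present') is unique to Taxon 9 (autapomorphy; uninformative for grouping).
Char. 2 (derived state 'present') is shared by Taxon 2, Taxon 4, and Taxon 5 — a synapomorphy uniting that clade.
All ingroup taxa share the derived state 'absent' for Char. 3; it defines the ingroup but does not resolve relationships within it.
Only Taxon 2 and Taxon 4 show the derived state 'present' for Char. 4, supporting them as a clade.
Only Taxon 2, Taxon 4, Taxon 5, and Taxon 6 show the derived state 'present' for Char. 5, supporting them as a clade.
Most parsimonious ingroup topology: (Taxon 9,((Taxon 5,(Taxon 2,Taxon 4)),Taxon 6)).
The clade {Taxon 2, Taxon 4, Taxon 5} is supported by Char. 2: its derived state 'present' occurs in exactly those taxa and in no other taxon (including the outgroup).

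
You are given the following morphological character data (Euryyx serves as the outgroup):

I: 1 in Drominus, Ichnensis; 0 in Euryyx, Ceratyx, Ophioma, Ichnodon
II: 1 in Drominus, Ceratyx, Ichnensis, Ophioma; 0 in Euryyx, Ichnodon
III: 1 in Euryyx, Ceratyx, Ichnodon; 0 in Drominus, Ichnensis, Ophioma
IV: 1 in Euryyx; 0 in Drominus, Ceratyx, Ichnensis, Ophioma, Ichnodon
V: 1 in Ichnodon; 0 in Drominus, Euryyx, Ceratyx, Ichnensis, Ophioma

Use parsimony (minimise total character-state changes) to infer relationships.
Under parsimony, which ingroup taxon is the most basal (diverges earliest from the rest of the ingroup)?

Character polarity is set by the outgroup: the derived state is whichever differs from the outgroup's state, so for III, IV the derived state is '0', and for the remaining characters it is '1'.
Only Drominus and Ichnensis show the derived state '1' for I, supporting them as a clade.
Only Ceratyx, Drominus, Ichnensis, and Ophioma show the derived state '1' for II, supporting them as a clade.
III: derived state '0' in Drominus, Ichnensis, and Ophioma only — synapomorphy for {Drominus, Ichnensis, Ophioma}.
All ingroup taxa share the derived state '0' for IV; it defines the ingroup but does not resolve relationships within it.
V: derived state '1' in Ichnodon only — an autapomorphy, so it tells us nothing about relationships among taxa.
Most parsimonious ingroup topology: ((((Ichnensis,Drominus),Ophioma),Ceratyx),Ichnodon).
Ichnodon is sister to the clade containing all other ingroup taxa, so it is the earliest-diverging (most basal) ingroup lineage.

Ichnodon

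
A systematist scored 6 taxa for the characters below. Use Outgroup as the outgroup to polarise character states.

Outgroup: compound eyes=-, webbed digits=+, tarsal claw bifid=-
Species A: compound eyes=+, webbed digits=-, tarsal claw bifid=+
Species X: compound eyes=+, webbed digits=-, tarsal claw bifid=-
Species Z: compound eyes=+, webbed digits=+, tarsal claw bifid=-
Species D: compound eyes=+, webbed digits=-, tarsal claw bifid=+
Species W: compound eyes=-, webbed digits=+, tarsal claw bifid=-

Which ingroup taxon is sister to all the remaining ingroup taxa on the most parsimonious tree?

Species W

Character polarity is set by the outgroup: the derived state is whichever differs from the outgroup's state, so for webbed digits the derived state is '-', and for the remaining characters it is '+'.
compound eyes (derived state '+') is shared by Species A, Species D, Species X, and Species Z — a synapomorphy uniting that clade.
Only Species A, Species D, and Species X show the derived state '-' for webbed digits, supporting them as a clade.
Only Species A and Species D show the derived state '+' for tarsal claw bifid, supporting them as a clade.
Most parsimonious ingroup topology: ((((Species A,Species D),Species X),Species Z),Species W).
Species W is sister to the clade containing all other ingroup taxa, so it is the earliest-diverging (most basal) ingroup lineage.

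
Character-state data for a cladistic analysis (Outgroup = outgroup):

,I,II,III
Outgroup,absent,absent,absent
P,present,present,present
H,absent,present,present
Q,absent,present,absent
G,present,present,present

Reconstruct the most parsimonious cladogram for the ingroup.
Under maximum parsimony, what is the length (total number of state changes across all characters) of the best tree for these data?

3

The outgroup has state 'absent' for every character, so 'present' is the derived state throughout.
I: derived state 'present' in G and P only — synapomorphy for {G, P}.
II (derived state 'present') is shared by all ingroup taxa — unites the whole ingroup.
III (derived state 'present') is shared by G, H, and P — a synapomorphy uniting that clade.
Most parsimonious ingroup topology: (((P,G),H),Q).
Changes per character on this tree: I: 1; II: 1; III: 1.
Total = 3.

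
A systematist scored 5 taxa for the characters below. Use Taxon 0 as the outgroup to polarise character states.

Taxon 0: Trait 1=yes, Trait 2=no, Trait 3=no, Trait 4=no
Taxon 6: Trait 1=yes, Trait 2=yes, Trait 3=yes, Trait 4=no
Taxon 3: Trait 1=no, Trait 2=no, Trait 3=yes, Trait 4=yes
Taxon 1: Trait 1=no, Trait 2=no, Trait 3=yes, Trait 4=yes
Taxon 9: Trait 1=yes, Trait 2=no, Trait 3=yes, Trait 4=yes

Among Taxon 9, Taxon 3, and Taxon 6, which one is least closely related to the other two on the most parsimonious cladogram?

Taxon 6

Character polarity is set by the outgroup: the derived state is whichever differs from the outgroup's state, so for Trait 1 the derived state is 'no', and for the remaining characters it is 'yes'.
Only Taxon 1 and Taxon 3 show the derived state 'no' for Trait 1, supporting them as a clade.
Trait 2: derived state 'yes' in Taxon 6 only — an autapomorphy, so it tells us nothing about relationships among taxa.
Trait 3 (derived state 'yes') is shared by all ingroup taxa — unites the whole ingroup.
Trait 4: derived state 'yes' in Taxon 1, Taxon 3, and Taxon 9 only — synapomorphy for {Taxon 1, Taxon 3, Taxon 9}.
Most parsimonious ingroup topology: (Taxon 6,((Taxon 3,Taxon 1),Taxon 9)).
Taxon 9 and Taxon 3 share a more recent common ancestor with each other than either does with Taxon 6, so Taxon 6 is the least closely related of the three.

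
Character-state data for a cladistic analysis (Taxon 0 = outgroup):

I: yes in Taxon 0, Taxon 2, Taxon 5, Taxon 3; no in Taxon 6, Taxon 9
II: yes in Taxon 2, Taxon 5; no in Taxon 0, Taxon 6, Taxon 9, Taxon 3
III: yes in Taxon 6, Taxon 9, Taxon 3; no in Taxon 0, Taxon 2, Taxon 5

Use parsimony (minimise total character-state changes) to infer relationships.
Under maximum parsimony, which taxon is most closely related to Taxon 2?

Character polarity is set by the outgroup: the derived state is whichever differs from the outgroup's state, so for I the derived state is 'no', and for the remaining characters it is 'yes'.
Only Taxon 6 and Taxon 9 show the derived state 'no' for I, supporting them as a clade.
II (derived state 'yes') is shared by Taxon 2 and Taxon 5 — a synapomorphy uniting that clade.
III (derived state 'yes') is shared by Taxon 3, Taxon 6, and Taxon 9 — a synapomorphy uniting that clade.
Most parsimonious ingroup topology: ((Taxon 2,Taxon 5),((Taxon 6,Taxon 9),Taxon 3)).
Taxon 2 and Taxon 5 form a cherry on this tree, so they are sister taxa.

Taxon 5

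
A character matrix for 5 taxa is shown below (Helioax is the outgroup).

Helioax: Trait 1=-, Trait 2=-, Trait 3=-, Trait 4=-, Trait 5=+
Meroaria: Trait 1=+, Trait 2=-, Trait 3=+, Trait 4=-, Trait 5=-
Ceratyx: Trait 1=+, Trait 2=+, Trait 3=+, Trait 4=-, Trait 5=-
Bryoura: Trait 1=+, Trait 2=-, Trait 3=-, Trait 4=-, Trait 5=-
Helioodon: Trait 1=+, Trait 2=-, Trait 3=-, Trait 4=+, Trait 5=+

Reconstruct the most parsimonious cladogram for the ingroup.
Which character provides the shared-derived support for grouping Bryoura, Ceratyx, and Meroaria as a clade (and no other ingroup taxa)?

Character polarity is set by the outgroup: the derived state is whichever differs from the outgroup's state, so for Trait 5 the derived state is '-', and for the remaining characters it is '+'.
Trait 1 (derived state '+') is shared by all ingroup taxa — unites the whole ingroup.
Trait 2 (derived state '+') is unique to Ceratyx (autapomorphy; uninformative for grouping).
Trait 3: derived state '+' in Ceratyx and Meroaria only — synapomorphy for {Ceratyx, Meroaria}.
Trait 4 (derived state '+') is unique to Helioodon (autapomorphy; uninformative for grouping).
Trait 5: derived state '-' in Bryoura, Ceratyx, and Meroaria only — synapomorphy for {Bryoura, Ceratyx, Meroaria}.
Most parsimonious ingroup topology: (((Meroaria,Ceratyx),Bryoura),Helioodon).
The clade {Bryoura, Ceratyx, Meroaria} is supported by Trait 5: its derived state '-' occurs in exactly those taxa and in no other taxon (including the outgroup).

Trait 5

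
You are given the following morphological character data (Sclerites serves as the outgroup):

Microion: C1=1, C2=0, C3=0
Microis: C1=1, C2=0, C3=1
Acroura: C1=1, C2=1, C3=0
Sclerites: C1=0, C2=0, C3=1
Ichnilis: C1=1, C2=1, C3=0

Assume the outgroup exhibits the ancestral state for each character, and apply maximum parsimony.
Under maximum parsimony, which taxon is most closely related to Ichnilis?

Acroura

Character polarity is set by the outgroup: the derived state is whichever differs from the outgroup's state, so for C3 the derived state is '0', and for the remaining characters it is '1'.
C1 (derived state '1') is shared by all ingroup taxa — unites the whole ingroup.
C2: derived state '1' in Acroura and Ichnilis only — synapomorphy for {Acroura, Ichnilis}.
C3: derived state '0' in Acroura, Ichnilis, and Microion only — synapomorphy for {Acroura, Ichnilis, Microion}.
Most parsimonious ingroup topology: (((Ichnilis,Acroura),Microion),Microis).
Ichnilis and Acroura form a cherry on this tree, so they are sister taxa.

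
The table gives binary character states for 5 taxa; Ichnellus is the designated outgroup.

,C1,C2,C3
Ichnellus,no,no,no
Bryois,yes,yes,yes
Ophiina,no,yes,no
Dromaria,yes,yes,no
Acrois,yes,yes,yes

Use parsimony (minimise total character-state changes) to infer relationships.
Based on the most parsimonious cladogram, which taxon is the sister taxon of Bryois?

The outgroup has state 'no' for every character, so 'yes' is the derived state throughout.
Only Acrois, Bryois, and Dromaria show the derived state 'yes' for C1, supporting them as a clade.
All ingroup taxa share the derived state 'yes' for C2; it defines the ingroup but does not resolve relationships within it.
C3 (derived state 'yes') is shared by Acrois and Bryois — a synapomorphy uniting that clade.
Most parsimonious ingroup topology: (((Bryois,Acrois),Dromaria),Ophiina).
Bryois and Acrois form a cherry on this tree, so they are sister taxa.

Acrois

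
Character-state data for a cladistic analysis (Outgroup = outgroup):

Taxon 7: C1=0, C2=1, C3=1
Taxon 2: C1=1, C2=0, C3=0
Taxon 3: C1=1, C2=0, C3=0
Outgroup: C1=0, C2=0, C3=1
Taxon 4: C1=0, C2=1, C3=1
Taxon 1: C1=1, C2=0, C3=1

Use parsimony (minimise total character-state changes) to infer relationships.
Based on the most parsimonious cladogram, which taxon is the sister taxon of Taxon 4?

Taxon 7

Character polarity is set by the outgroup: the derived state is whichever differs from the outgroup's state, so for C3 the derived state is '0', and for the remaining characters it is '1'.
C1 (derived state '1') is shared by Taxon 1, Taxon 2, and Taxon 3 — a synapomorphy uniting that clade.
C2: derived state '1' in Taxon 4 and Taxon 7 only — synapomorphy for {Taxon 4, Taxon 7}.
C3: derived state '0' in Taxon 2 and Taxon 3 only — synapomorphy for {Taxon 2, Taxon 3}.
Most parsimonious ingroup topology: ((Taxon 4,Taxon 7),((Taxon 2,Taxon 3),Taxon 1)).
Taxon 4 and Taxon 7 form a cherry on this tree, so they are sister taxa.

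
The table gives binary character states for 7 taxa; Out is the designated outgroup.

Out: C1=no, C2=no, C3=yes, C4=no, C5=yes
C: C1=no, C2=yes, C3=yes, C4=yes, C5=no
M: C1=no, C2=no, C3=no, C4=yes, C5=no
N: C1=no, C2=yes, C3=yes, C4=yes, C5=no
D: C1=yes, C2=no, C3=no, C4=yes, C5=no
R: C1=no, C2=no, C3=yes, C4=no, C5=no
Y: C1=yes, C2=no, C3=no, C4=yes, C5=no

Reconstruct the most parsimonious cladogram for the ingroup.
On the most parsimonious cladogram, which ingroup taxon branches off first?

R

Character polarity is set by the outgroup: the derived state is whichever differs from the outgroup's state, so for C3, C5 the derived state is 'no', and for the remaining characters it is 'yes'.
C1 (derived state 'yes') is shared by D and Y — a synapomorphy uniting that clade.
Only C and N show the derived state 'yes' for C2, supporting them as a clade.
C3 (derived state 'no') is shared by D, M, and Y — a synapomorphy uniting that clade.
Only C, D, M, N, and Y show the derived state 'yes' for C4, supporting them as a clade.
All ingroup taxa share the derived state 'no' for C5; it defines the ingroup but does not resolve relationships within it.
Most parsimonious ingroup topology: (((C,N),(M,(D,Y))),R).
R is sister to the clade containing all other ingroup taxa, so it is the earliest-diverging (most basal) ingroup lineage.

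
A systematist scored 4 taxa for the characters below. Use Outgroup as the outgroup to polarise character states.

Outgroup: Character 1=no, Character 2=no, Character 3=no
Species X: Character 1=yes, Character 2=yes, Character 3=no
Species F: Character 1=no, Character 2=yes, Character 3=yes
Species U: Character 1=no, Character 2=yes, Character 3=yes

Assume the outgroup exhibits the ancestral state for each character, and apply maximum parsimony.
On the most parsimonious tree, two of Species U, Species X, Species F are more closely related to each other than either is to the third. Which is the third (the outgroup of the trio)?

The outgroup has state 'no' for every character, so 'yes' is the derived state throughout.
Character 1: derived state 'yes' in Species X only — an autapomorphy, so it tells us nothing about relationships among taxa.
All ingroup taxa share the derived state 'yes' for Character 2; it defines the ingroup but does not resolve relationships within it.
Character 3 (derived state 'yes') is shared by Species F and Species U — a synapomorphy uniting that clade.
Most parsimonious ingroup topology: (Species X,(Species F,Species U)).
Species F and Species U share a more recent common ancestor with each other than either does with Species X, so Species X is the least closely related of the three.

Species X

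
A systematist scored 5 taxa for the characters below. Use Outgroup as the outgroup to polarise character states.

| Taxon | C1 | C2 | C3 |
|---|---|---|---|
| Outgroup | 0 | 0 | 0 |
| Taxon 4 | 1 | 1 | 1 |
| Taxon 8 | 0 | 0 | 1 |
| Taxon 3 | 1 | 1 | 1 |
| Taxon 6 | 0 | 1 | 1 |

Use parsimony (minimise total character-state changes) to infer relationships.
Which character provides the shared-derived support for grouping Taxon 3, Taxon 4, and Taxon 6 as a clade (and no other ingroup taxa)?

The outgroup has state '0' for every character, so '1' is the derived state throughout.
C1: derived state '1' in Taxon 3 and Taxon 4 only — synapomorphy for {Taxon 3, Taxon 4}.
Only Taxon 3, Taxon 4, and Taxon 6 show the derived state '1' for C2, supporting them as a clade.
C3 (derived state '1') is shared by all ingroup taxa — unites the whole ingroup.
Most parsimonious ingroup topology: (((Taxon 4,Taxon 3),Taxon 6),Taxon 8).
The clade {Taxon 3, Taxon 4, Taxon 6} is supported by C2: its derived state '1' occurs in exactly those taxa and in no other taxon (including the outgroup).

C2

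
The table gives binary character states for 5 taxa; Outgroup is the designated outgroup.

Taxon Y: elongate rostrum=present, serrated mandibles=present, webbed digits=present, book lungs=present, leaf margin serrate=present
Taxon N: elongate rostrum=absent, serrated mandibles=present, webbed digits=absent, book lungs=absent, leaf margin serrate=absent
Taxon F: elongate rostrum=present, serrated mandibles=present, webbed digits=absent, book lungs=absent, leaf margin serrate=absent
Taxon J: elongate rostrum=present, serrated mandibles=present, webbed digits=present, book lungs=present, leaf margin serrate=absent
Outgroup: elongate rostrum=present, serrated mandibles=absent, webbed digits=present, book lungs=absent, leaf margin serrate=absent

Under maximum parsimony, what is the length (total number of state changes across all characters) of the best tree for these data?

Character polarity is set by the outgroup: the derived state is whichever differs from the outgroup's state, so for elongate rostrum, webbed digits the derived state is 'absent', and for the remaining characters it is 'present'.
elongate rostrum (derived state 'absent') is unique to Taxon N (autapomorphy; uninformative for grouping).
All ingroup taxa share the derived state 'present' for serrated mandibles; it defines the ingroup but does not resolve relationships within it.
webbed digits: derived state 'absent' in Taxon F and Taxon N only — synapomorphy for {Taxon F, Taxon N}.
book lungs: derived state 'present' in Taxon J and Taxon Y only — synapomorphy for {Taxon J, Taxon Y}.
leaf margin serrate (derived state 'present') is unique to Taxon Y (autapomorphy; uninformative for grouping).
Most parsimonious ingroup topology: ((Taxon J,Taxon Y),(Taxon N,Taxon F)).
Changes per character on this tree: elongate rostrum: 1; serrated mandibles: 1; webbed digits: 1; book lungs: 1; leaf margin serrate: 1.
Total = 5.

5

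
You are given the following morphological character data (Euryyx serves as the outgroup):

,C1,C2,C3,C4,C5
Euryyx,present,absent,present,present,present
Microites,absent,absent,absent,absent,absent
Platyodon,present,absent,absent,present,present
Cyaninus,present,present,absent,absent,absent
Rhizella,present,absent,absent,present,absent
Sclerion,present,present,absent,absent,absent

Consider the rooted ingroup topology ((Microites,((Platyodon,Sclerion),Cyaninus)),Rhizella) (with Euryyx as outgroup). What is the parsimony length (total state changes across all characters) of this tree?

8

Map each character onto ((Microites,((Platyodon,Sclerion),Cyaninus)),Rhizella) (rooted by Euryyx) and count the minimum state changes it requires (Fitch parsimony):
C1: 1; C2: 2; C3: 1; C4: 2; C5: 2.
Total tree length = 8.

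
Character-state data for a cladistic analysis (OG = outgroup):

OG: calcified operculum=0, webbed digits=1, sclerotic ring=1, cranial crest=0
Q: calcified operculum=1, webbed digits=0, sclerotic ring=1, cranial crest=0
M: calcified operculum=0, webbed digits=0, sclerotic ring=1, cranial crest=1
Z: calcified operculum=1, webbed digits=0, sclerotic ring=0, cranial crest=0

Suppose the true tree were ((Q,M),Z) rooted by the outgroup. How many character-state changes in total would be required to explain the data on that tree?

Map each character onto ((Q,M),Z) (rooted by OG) and count the minimum state changes it requires (Fitch parsimony):
calcified operculum: 2; webbed digits: 1; sclerotic ring: 1; cranial crest: 1.
Total tree length = 5.

5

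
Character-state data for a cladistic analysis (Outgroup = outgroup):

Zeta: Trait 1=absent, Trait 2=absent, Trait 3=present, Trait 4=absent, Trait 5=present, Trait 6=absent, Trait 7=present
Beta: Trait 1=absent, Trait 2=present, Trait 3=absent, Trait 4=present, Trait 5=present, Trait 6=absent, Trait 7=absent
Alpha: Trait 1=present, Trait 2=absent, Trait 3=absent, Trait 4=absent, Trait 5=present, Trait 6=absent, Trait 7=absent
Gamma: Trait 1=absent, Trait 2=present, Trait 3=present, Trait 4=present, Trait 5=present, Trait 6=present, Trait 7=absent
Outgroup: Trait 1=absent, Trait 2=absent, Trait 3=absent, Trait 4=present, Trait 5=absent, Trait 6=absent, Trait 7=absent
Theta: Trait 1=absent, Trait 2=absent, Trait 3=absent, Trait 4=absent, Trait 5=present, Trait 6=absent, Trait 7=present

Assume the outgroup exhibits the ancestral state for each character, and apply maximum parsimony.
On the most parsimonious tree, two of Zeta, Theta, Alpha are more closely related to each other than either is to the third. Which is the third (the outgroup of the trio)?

Alpha

Character polarity is set by the outgroup: the derived state is whichever differs from the outgroup's state, so for Trait 4 the derived state is 'absent', and for the remaining characters it is 'present'.
Trait 1 (derived state 'present') is unique to Alpha (autapomorphy; uninformative for grouping).
Trait 2: derived state 'present' in Beta and Gamma only — synapomorphy for {Beta, Gamma}.
Trait 3 (state 'present') occurs in Gamma and Zeta but conflicts with the nesting implied by the other characters — most parsimoniously interpreted as homoplasy.
Trait 4: derived state 'absent' in Alpha, Theta, and Zeta only — synapomorphy for {Alpha, Theta, Zeta}.
Trait 5 (derived state 'present') is shared by all ingroup taxa — unites the whole ingroup.
Trait 6 (derived state 'present') is unique to Gamma (autapomorphy; uninformative for grouping).
Trait 7 (derived state 'present') is shared by Theta and Zeta — a synapomorphy uniting that clade.
Most parsimonious ingroup topology: ((Alpha,(Zeta,Theta)),(Beta,Gamma)).
Zeta and Theta share a more recent common ancestor with each other than either does with Alpha, so Alpha is the least closely related of the three.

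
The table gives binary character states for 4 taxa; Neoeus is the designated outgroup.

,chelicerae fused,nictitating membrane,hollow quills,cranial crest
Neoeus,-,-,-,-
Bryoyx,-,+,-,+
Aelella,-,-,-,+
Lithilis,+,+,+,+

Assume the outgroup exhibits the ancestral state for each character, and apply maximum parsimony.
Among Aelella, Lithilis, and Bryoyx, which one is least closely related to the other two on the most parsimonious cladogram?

The outgroup has state '-' for every character, so '+' is the derived state throughout.
chelicerae fused (derived state '+') is unique to Lithilis (autapomorphy; uninformative for grouping).
nictitating membrane (derived state '+') is shared by Bryoyx and Lithilis — a synapomorphy uniting that clade.
hollow quills (derived state '+') is unique to Lithilis (autapomorphy; uninformative for grouping).
cranial crest (derived state '+') is shared by all ingroup taxa — unites the whole ingroup.
Most parsimonious ingroup topology: ((Bryoyx,Lithilis),Aelella).
Bryoyx and Lithilis share a more recent common ancestor with each other than either does with Aelella, so Aelella is the least closely related of the three.

Aelella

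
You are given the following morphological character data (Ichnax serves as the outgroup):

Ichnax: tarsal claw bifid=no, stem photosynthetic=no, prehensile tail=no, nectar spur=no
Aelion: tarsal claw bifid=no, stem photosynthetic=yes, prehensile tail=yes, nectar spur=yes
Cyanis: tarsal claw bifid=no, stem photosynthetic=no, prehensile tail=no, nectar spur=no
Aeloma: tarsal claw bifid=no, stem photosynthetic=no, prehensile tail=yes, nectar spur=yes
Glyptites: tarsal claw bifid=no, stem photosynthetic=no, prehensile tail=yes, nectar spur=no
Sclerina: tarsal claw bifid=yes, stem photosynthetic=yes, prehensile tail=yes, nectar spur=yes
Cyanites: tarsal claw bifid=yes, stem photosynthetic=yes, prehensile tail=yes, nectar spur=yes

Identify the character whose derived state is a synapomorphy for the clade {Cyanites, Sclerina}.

The outgroup has state 'no' for every character, so 'yes' is the derived state throughout.
tarsal claw bifid: derived state 'yes' in Cyanites and Sclerina only — synapomorphy for {Cyanites, Sclerina}.
Only Aelion, Cyanites, and Sclerina show the derived state 'yes' for stem photosynthetic, supporting them as a clade.
prehensile tail: derived state 'yes' in Aelion, Aeloma, Cyanites, Glyptites, and Sclerina only — synapomorphy for {Aelion, Aeloma, Cyanites, Glyptites, Sclerina}.
nectar spur (derived state 'yes') is shared by Aelion, Aeloma, Cyanites, and Sclerina — a synapomorphy uniting that clade.
Most parsimonious ingroup topology: ((((Aelion,(Sclerina,Cyanites)),Aeloma),Glyptites),Cyanis).
The clade {Cyanites, Sclerina} is supported by tarsal claw bifid: its derived state 'yes' occurs in exactly those taxa and in no other taxon (including the outgroup).

tarsal claw bifid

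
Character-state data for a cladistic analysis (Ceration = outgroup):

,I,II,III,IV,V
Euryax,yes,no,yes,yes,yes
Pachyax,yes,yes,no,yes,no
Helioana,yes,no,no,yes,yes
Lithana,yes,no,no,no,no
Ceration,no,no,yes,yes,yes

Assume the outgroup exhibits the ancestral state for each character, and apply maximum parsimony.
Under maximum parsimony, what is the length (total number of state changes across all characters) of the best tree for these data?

5

Character polarity is set by the outgroup: the derived state is whichever differs from the outgroup's state, so for III, IV, V the derived state is 'no', and for the remaining characters it is 'yes'.
All ingroup taxa share the derived state 'yes' for I; it defines the ingroup but does not resolve relationships within it.
II (derived state 'yes') is unique to Pachyax (autapomorphy; uninformative for grouping).
Only Helioana, Lithana, and Pachyax show the derived state 'no' for III, supporting them as a clade.
IV (derived state 'no') is unique to Lithana (autapomorphy; uninformative for grouping).
Only Lithana and Pachyax show the derived state 'no' for V, supporting them as a clade.
Most parsimonious ingroup topology: (((Lithana,Pachyax),Helioana),Euryax).
Changes per character on this tree: I: 1; II: 1; III: 1; IV: 1; V: 1.
Total = 5.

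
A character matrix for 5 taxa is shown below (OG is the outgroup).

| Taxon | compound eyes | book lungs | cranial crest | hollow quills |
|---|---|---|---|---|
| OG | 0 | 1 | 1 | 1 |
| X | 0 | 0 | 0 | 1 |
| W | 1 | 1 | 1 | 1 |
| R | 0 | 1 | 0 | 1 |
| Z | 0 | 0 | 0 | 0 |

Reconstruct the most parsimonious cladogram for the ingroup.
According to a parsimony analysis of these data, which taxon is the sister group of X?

Z

Character polarity is set by the outgroup: the derived state is whichever differs from the outgroup's state, so for book lungs, cranial crest, hollow quills the derived state is '0', and for the remaining characters it is '1'.
compound eyes (derived state '1') is unique to W (autapomorphy; uninformative for grouping).
book lungs (derived state '0') is shared by X and Z — a synapomorphy uniting that clade.
cranial crest (derived state '0') is shared by R, X, and Z — a synapomorphy uniting that clade.
hollow quills: derived state '0' in Z only — an autapomorphy, so it tells us nothing about relationships among taxa.
Most parsimonious ingroup topology: (((X,Z),R),W).
X and Z form a cherry on this tree, so they are sister taxa.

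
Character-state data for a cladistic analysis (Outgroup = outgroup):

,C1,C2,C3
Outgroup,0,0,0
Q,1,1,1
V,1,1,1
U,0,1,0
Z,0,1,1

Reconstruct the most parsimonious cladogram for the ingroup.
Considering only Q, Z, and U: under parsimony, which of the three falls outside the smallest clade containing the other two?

The outgroup has state '0' for every character, so '1' is the derived state throughout.
C1: derived state '1' in Q and V only — synapomorphy for {Q, V}.
All ingroup taxa share the derived state '1' for C2; it defines the ingroup but does not resolve relationships within it.
C3 (derived state '1') is shared by Q, V, and Z — a synapomorphy uniting that clade.
Most parsimonious ingroup topology: (((Q,V),Z),U).
Z and Q share a more recent common ancestor with each other than either does with U, so U is the least closely related of the three.

U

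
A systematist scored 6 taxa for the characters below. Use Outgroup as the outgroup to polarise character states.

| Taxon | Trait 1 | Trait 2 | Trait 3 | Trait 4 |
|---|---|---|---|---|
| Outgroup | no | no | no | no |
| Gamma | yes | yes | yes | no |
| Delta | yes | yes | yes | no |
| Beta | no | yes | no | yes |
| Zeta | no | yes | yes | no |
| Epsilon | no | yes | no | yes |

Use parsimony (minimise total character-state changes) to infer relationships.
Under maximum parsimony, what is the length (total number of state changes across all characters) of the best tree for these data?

The outgroup has state 'no' for every character, so 'yes' is the derived state throughout.
Only Delta and Gamma show the derived state 'yes' for Trait 1, supporting them as a clade.
All ingroup taxa share the derived state 'yes' for Trait 2; it defines the ingroup but does not resolve relationships within it.
Trait 3: derived state 'yes' in Delta, Gamma, and Zeta only — synapomorphy for {Delta, Gamma, Zeta}.
Trait 4: derived state 'yes' in Beta and Epsilon only — synapomorphy for {Beta, Epsilon}.
Most parsimonious ingroup topology: (((Gamma,Delta),Zeta),(Beta,Epsilon)).
Changes per character on this tree: Trait 1: 1; Trait 2: 1; Trait 3: 1; Trait 4: 1.
Total = 4.

4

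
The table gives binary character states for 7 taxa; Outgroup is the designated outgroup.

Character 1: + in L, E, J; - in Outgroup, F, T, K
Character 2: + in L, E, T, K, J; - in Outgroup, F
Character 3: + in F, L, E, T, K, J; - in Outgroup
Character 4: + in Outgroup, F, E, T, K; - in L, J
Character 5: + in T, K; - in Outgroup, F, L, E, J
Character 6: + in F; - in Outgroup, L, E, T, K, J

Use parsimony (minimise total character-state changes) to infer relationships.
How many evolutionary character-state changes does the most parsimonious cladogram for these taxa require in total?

6

Character polarity is set by the outgroup: the derived state is whichever differs from the outgroup's state, so for Character 4 the derived state is '-', and for the remaining characters it is '+'.
Only E, J, and L show the derived state '+' for Character 1, supporting them as a clade.
Character 2: derived state '+' in E, J, K, L, and T only — synapomorphy for {E, J, K, L, T}.
All ingroup taxa share the derived state '+' for Character 3; it defines the ingroup but does not resolve relationships within it.
Character 4: derived state '-' in J and L only — synapomorphy for {J, L}.
Character 5 (derived state '+') is shared by K and T — a synapomorphy uniting that clade.
Character 6 (derived state '+') is unique to F (autapomorphy; uninformative for grouping).
Most parsimonious ingroup topology: (F,(((L,J),E),(T,K))).
Changes per character on this tree: Character 1: 1; Character 2: 1; Character 3: 1; Character 4: 1; Character 5: 1; Character 6: 1.
Total = 6.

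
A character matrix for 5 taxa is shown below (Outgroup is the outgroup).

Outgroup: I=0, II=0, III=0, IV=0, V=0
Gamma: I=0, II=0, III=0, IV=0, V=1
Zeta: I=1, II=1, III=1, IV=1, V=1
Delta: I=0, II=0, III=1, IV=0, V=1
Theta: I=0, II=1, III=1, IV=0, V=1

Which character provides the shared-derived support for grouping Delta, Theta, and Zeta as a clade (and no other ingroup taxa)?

III

The outgroup has state '0' for every character, so '1' is the derived state throughout.
I (derived state '1') is unique to Zeta (autapomorphy; uninformative for grouping).
Only Theta and Zeta show the derived state '1' for II, supporting them as a clade.
III (derived state '1') is shared by Delta, Theta, and Zeta — a synapomorphy uniting that clade.
IV: derived state '1' in Zeta only — an autapomorphy, so it tells us nothing about relationships among taxa.
All ingroup taxa share the derived state '1' for V; it defines the ingroup but does not resolve relationships within it.
Most parsimonious ingroup topology: (((Zeta,Theta),Delta),Gamma).
The clade {Delta, Theta, Zeta} is supported by III: its derived state '1' occurs in exactly those taxa and in no other taxon (including the outgroup).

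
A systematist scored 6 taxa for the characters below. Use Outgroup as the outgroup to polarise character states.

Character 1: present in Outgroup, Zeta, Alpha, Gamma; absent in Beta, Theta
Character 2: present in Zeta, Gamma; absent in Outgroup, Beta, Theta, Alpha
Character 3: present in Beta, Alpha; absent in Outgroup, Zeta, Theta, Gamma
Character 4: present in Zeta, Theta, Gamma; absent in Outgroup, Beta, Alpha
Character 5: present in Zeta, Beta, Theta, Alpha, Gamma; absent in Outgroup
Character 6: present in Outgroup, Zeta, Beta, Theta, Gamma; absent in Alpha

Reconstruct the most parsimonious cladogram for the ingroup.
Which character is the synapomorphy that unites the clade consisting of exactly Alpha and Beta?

Character polarity is set by the outgroup: the derived state is whichever differs from the outgroup's state, so for Character 1, Character 6 the derived state is 'absent', and for the remaining characters it is 'present'.
Character 1 (state 'absent') occurs in Beta and Theta but conflicts with the nesting implied by the other characters — most parsimoniously interpreted as homoplasy.
Character 2 (derived state 'present') is shared by Gamma and Zeta — a synapomorphy uniting that clade.
Character 3 (derived state 'present') is shared by Alpha and Beta — a synapomorphy uniting that clade.
Character 4: derived state 'present' in Gamma, Theta, and Zeta only — synapomorphy for {Gamma, Theta, Zeta}.
All ingroup taxa share the derived state 'present' for Character 5; it defines the ingroup but does not resolve relationships within it.
Character 6 (derived state 'absent') is unique to Alpha (autapomorphy; uninformative for grouping).
Most parsimonious ingroup topology: (((Zeta,Gamma),Theta),(Beta,Alpha)).
The clade {Alpha, Beta} is supported by Character 3: its derived state 'present' occurs in exactly those taxa and in no other taxon (including the outgroup).

Character 3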